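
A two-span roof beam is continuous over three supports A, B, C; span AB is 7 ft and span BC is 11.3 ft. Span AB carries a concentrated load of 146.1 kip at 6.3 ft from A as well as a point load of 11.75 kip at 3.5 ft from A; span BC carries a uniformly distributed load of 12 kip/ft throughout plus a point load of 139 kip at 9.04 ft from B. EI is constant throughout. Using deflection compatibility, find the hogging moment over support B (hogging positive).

Insert a hinge at B; M_B is the redundant, and each span becomes simply supported.
Rotations at B on the released spans (each span's end-slope, ×1/EI):
  span AB: point load 146.1 at a = 6.3: Pab(L + a)/(6LEI) = 204/EI
  span AB: point load 11.75 at a = 3.5: Pab(L + a)/(6LEI) = 35.98/EI
  span BC: UDL 12: wL³/(24EI) = 721.4/EI
  span BC: point load 139 at a = 9.04: Pab(L + b)/(6LEI) = 568/EI
  relative rotation θ_0 = (240 + 1289)/EI = 1529/EI
A unit hogging moment at B produces rotation L₁/(3EI) + L₂/(3EI) = 6.1/EI.
Slope continuity at B: θ_0 = M_B·6.1/EI, so M_B = 1529/6.1 = 250.7 kip·ft (hogging).

M_B = 250.7 kip·ft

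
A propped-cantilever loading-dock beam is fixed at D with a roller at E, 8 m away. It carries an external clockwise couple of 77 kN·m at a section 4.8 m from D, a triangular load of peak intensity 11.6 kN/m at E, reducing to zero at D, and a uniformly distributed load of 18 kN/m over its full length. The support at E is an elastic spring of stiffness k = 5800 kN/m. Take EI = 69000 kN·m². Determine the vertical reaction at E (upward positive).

R_E = 85.68 kN

Remove the prop at E; the released (primary) structure is a cantilever built in at D.
Primary-structure tip deflection at E by superposition:
  clockwise couple 77 at a = 4.8: M₀a(2L − a)/(2EI) = 2070/EI
  triangular load, peak 11.6 at the free end: 11w₀L⁴/(120EI) = 4355/EI
  UDL 18: wL⁴/(8EI) = 9216/EI
  δ_0 = 15641/EI
Flexibility coefficient — unit upward force at E: δ_{EE} = L³/(3EI) = 170.7/EI.
With EI = 69000 kN·m²: δ_0 = 0.22668 m and δ_{EE} = 0.002473 m/kN.
Compatibility — the spring shortens by R_E/k under the reaction it provides: δ_0 − R_E·δ_{EE} = R_E/k. With 1/k = 0.000172 m/kN, R_E = δ_0 / (δ_{EE} + 1/k) = 0.22668 / (0.002473 + 0.000172) = 85.68 kN.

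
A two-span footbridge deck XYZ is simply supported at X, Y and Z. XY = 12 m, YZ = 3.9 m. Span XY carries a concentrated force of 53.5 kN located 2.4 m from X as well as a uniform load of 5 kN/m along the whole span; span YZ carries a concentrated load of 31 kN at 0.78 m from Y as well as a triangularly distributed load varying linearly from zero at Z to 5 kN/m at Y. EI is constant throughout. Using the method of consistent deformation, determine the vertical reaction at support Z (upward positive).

Take M_Y as the redundant. Released structure: two simple spans XY and YZ with a hinge at Y.
Rotations at Y on the released spans (each span's end-slope, ×1/EI):
  span XY: point load 53.5 at a = 2.4: Pab(L + a)/(6LEI) = 246.5/EI
  span XY: UDL 5: wL³/(24EI) = 360/EI
  span YZ: point load 31 at a = 0.78: Pab(L + b)/(6LEI) = 22.63/EI
  span YZ: triangular load, peak 5: w₀L³/(45EI) = 6.591/EI
  relative rotation θ_0 = (606.5 + 29.22)/EI = 635.8/EI
A unit hogging moment at Y produces rotation L₁/(3EI) + L₂/(3EI) = 5.3/EI.
Slope continuity at Y: θ_0 = M_Y·5.3/EI, so M_Y = 635.8/5.3 = 120 kN·m (hogging).
Span YZ, ΣM about Z: R_Y^{YZ}·3.9 = 122.1 + 120, so R_Y^{YZ} = 62.06 kN and R_Z = 40.75 − 62.06 = -21.31 kN.

R_Z = -21.31 kN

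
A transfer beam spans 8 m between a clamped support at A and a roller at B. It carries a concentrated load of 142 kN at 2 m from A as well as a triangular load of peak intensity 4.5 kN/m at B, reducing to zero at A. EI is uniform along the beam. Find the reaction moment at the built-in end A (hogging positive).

M_A = 203.2 kN·m

Remove the prop at B; the released (primary) structure is a cantilever built in at A.
Primary-structure tip deflection at B by superposition:
  point load 142 at a = 2: Pa²(3L − a)/(6EI) = 2083/EI
  triangular load, peak 4.5 at the free end: 11w₀L⁴/(120EI) = 1690/EI
  δ_0 = 3772/EI
Tip deflection under a unit load at B: L³/(3EI) = 170.7/EI.
The prop prevents deflection at B: R_B = δ_0/δ_{BB} = 3772/170.7 = 22.1 kN.
Moment equilibrium about A: M_A = Σ(load moments about A) − R_B·L = 380 − 22.1×8 = 203.2 kN·m.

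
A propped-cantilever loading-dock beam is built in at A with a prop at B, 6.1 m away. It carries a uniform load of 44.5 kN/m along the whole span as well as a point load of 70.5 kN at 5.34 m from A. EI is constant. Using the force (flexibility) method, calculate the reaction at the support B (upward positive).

R_B = 159.2 kN

Take the reaction at B as the redundant and release it; the primary structure is a cantilever fixed at A.
Free-end deflection of the primary structure under the applied loading (downward +):
  UDL 44.5: wL⁴/(8EI) = 7702/EI
  point load 70.5 at a = 5.34: Pa²(3L − a)/(6EI) = 4342/EI
  δ_0 = 12044/EI
Flexibility coefficient — unit upward force at B: δ_{BB} = L³/(3EI) = 75.66/EI.
Compatibility at B: δ_0 − R_B·δ_{BB} = 0, so R_B = 12044/75.66 = 159.2 kN.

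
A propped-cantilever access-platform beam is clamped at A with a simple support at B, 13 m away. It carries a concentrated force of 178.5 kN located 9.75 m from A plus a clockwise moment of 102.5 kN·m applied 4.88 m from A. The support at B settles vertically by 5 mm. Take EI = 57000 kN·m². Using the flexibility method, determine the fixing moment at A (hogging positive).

M_A = 285.7 kN·m

Release the roller at B. Primary structure: cantilever fixed at A.
Free-end deflection of the primary structure under the applied loading (downward +):
  point load 178.5 at a = 9.75: Pa²(3L − a)/(6EI) = 82722/EI
  clockwise couple 102.5 at a = 4.88: M₀a(2L − a)/(2EI) = 5282/EI
  δ_0 = 88004/EI
Tip deflection under a unit load at B: L³/(3EI) = 732.3/EI.
With EI = 57000 kN·m²: δ_0 = 1.5439 m and δ_{BB} = 0.012848 m/kN.
Compatibility — the beam at B must follow the support down by 0.005 m: δ_0 − R_B·δ_{BB} = 0.005, so R_B = (1.5439 − 0.005)/0.012848 = 119.8 kN.
Moment equilibrium about A: M_A = Σ(load moments about A) − R_B·L = 1843 − 119.8×13 = 285.7 kN·m.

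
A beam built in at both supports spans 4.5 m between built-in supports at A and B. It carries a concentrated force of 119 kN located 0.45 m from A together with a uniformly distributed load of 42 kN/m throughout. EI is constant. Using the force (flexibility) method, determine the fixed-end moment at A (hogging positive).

M_A = 114.3 kN·m

Take the two fixed-end moments M_A, M_B as redundants; the released structure is the simple span AB.
End rotations of the released simple span under the applied load (×1/EI):
  at A: point load 119 at a = 0.45: Pab(L + b)/(6LEI) = 68.68/EI
  at B: point load 119 at a = 0.45: Pab(L + a)/(6LEI) = 39.76/EI
  at A: UDL 42: wL³/(24EI) = 159.5/EI
  at B: UDL 42: wL³/(24EI) = 159.5/EI
  θ_A0 = 228.1/EI,  θ_B0 = 199.2/EI
Flexibility coefficients: a unit moment at one end gives L/(3EI) there and L/(6EI) at the far end, so f₁₁ = f₂₂ = 1.5/EI and f₁₂ = f₂₁ = 0.75/EI.
Compatibility — zero rotation at each built-in end:
  1.5 M_A + 0.75 M_B = 228.1
  0.75 M_A + 1.5 M_B = 199.2
Solving the pair gives M_A = 114.3 kN·m and M_B = 75.69 kN·m (hogging).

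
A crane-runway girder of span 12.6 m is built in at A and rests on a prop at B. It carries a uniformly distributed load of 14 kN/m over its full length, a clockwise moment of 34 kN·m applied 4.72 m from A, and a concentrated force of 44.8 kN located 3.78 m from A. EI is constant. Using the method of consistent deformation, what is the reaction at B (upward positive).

R_B = 74.06 kN

Release the roller at B. Primary structure: cantilever fixed at A.
Downward deflection at the released point B due to the loads:
  UDL 14: wL⁴/(8EI) = 44108/EI
  clockwise couple 34 at a = 4.72: M₀a(2L − a)/(2EI) = 1643/EI
  point load 44.8 at a = 3.78: Pa²(3L − a)/(6EI) = 3629/EI
  δ_0 = 49381/EI
Tip deflection under a unit load at B: L³/(3EI) = 666.8/EI.
Compatibility at B: δ_0 − R_B·δ_{BB} = 0, so R_B = 49381/666.8 = 74.06 kN.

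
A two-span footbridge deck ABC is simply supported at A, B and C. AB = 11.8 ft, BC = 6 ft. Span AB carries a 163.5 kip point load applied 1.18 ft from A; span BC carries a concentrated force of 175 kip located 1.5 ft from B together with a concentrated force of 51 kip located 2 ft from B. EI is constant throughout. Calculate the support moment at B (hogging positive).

Release continuity at B by inserting a hinge; the redundant is the internal moment M_B. The primary structure is two simply-supported spans AB and BC.
End slopes at the hinge B, treating each span as simply supported:
  span AB: point load 163.5 at a = 1.18: Pab(L + a)/(6LEI) = 375.6/EI
  span BC: point load 175 at a = 1.5: Pab(L + b)/(6LEI) = 344.5/EI
  span BC: point load 51 at a = 2: Pab(L + b)/(6LEI) = 113.3/EI
  relative rotation θ_0 = (375.6 + 457.9)/EI = 833.5/EI
A unit hogging moment at B produces rotation L₁/(3EI) + L₂/(3EI) = 5.933/EI.
Compatibility: M_B·(L₁+L₂)/(3EI) = θ_0, giving M_B = 140.5 kip·ft (hogging).

M_B = 140.5 kip·ft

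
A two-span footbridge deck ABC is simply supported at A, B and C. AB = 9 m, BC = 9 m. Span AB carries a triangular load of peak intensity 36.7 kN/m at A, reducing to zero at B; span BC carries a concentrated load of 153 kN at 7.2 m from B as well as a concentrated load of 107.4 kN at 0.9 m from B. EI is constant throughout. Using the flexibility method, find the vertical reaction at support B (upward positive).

Release continuity at B by inserting a hinge; the redundant is the internal moment M_B. The primary structure is two simply-supported spans AB and BC.
Discontinuity in slope at B on the released structure — sum the simple-span end rotations:
  span AB: triangular load, peak 36.7: 7w₀L³/(360EI) = 520.2/EI
  span BC: point load 153 at a = 7.2: Pab(L + b)/(6LEI) = 396.6/EI
  span BC: point load 107.4 at a = 0.9: Pab(L + b)/(6LEI) = 247.9/EI
  relative rotation θ_0 = (520.2 + 644.5)/EI = 1165/EI
A unit hogging moment at B produces rotation L₁/(3EI) + L₂/(3EI) = 6/EI.
Compatibility: M_B·(L₁+L₂)/(3EI) = θ_0, giving M_B = 194.1 kN·m (hogging).
Span AB, ΣM about A with M_B applied at B: R_B^{AB}·9 = 495.4 + 194.1, so R_B^{AB} = 76.62 kN and R_A = 165.2 − 76.62 = 88.53 kN.
Span BC, ΣM about C: R_B^{BC}·9 = 1145 + 194.1, so R_B^{BC} = 148.8 kN and R_C = 260.4 − 148.8 = 111.6 kN.
R_B = 76.62 + 148.8 = 225.4 kN.

R_B = 225.4 kN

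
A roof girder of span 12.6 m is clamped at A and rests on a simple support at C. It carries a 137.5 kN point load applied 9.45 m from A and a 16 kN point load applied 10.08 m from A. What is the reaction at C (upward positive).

Release the roller at C. Primary structure: cantilever fixed at A.
Deflection at C on the released cantilever, summing each load's contribution:
  point load 137.5 at a = 9.45: Pa²(3L − a)/(6EI) = 58019/EI
  point load 16 at a = 10.08: Pa²(3L − a)/(6EI) = 7511/EI
  δ_0 = 65529/EI
Flexibility coefficient — unit upward force at C: δ_{CC} = L³/(3EI) = 666.8/EI.
Compatibility at C: δ_0 − R_C·δ_{CC} = 0, so R_C = 65529/666.8 = 98.28 kN.

R_C = 98.28 kN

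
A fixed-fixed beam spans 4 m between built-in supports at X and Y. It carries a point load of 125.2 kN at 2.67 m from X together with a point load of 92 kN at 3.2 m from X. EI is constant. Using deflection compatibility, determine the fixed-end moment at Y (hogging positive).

M_Y = 121.3 kN·m

Take the two fixed-end moments M_X, M_Y as redundants; the released structure is the simple span XY.
On the primary (simply-supported) span, the end slopes from the loading are:
  at X: point load 125.2 at a = 2.67: Pab(L + b)/(6LEI) = 98.74/EI
  at Y: point load 125.2 at a = 2.67: Pab(L + a)/(6LEI) = 123.6/EI
  at X: point load 92 at a = 3.2: Pab(L + b)/(6LEI) = 47.1/EI
  at Y: point load 92 at a = 3.2: Pab(L + a)/(6LEI) = 70.66/EI
  θ_X0 = 145.8/EI,  θ_Y0 = 194.2/EI
Flexibility coefficients: a unit moment at one end gives L/(3EI) there and L/(6EI) at the far end, so f₁₁ = f₂₂ = 1.333/EI and f₁₂ = f₂₁ = 0.6667/EI.
Compatibility — zero rotation at each built-in end:
  1.333 M_X + 0.6667 M_Y = 145.8
  0.6667 M_X + 1.333 M_Y = 194.2
Solving the pair gives M_X = 48.73 kN·m and M_Y = 121.3 kN·m (hogging).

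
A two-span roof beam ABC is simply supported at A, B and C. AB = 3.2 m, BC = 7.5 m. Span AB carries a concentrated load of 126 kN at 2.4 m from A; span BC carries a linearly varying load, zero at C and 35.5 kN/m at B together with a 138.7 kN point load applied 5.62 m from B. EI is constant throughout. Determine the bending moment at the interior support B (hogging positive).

M_B = 198.7 kN·m

Insert a hinge at B; M_B is the redundant, and each span becomes simply supported.
End slopes at the hinge B, treating each span as simply supported:
  span AB: point load 126 at a = 2.4: Pab(L + a)/(6LEI) = 70.56/EI
  span BC: triangular load, peak 35.5: w₀L³/(45EI) = 332.8/EI
  span BC: point load 138.7 at a = 5.62: Pab(L + b)/(6LEI) = 305.5/EI
  relative rotation θ_0 = (70.56 + 638.3)/EI = 708.8/EI
A unit hogging moment at B produces rotation L₁/(3EI) + L₂/(3EI) = 3.567/EI.
Compatibility: M_B·(L₁+L₂)/(3EI) = θ_0, giving M_B = 198.7 kN·m (hogging).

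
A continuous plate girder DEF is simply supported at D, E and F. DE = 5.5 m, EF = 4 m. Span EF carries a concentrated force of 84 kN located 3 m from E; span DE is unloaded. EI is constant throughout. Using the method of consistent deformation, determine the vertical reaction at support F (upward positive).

Insert a hinge at E; M_E is the redundant, and each span becomes simply supported.
End slopes at the hinge E, treating each span as simply supported:
  span EF: point load 84 at a = 3: Pab(L + b)/(6LEI) = 52.5/EI
  relative rotation θ_0 = (0 + 52.5)/EI = 52.5/EI
A unit hogging moment at E produces rotation L₁/(3EI) + L₂/(3EI) = 3.167/EI.
Slope continuity at E: θ_0 = M_E·3.167/EI, so M_E = 52.5/3.167 = 16.58 kN·m (hogging).
Span EF, ΣM about F: R_E^{EF}·4 = 84 + 16.58, so R_E^{EF} = 25.14 kN and R_F = 84 − 25.14 = 58.86 kN.

R_F = 58.86 kN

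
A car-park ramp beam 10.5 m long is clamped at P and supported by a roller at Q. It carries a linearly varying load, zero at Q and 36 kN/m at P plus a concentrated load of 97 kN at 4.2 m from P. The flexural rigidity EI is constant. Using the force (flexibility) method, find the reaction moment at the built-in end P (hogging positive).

Take the reaction at Q as the redundant and release it; the primary structure is a cantilever fixed at P.
Deflection at Q on the released cantilever, summing each load's contribution:
  triangular load, peak 36 at the fixed end: w₀L⁴/(30EI) = 14586/EI
  point load 97 at a = 4.2: Pa²(3L − a)/(6EI) = 7785/EI
  δ_0 = 22371/EI
Flexibility coefficient — unit upward force at Q: δ_{QQ} = L³/(3EI) = 385.9/EI.
The prop prevents deflection at Q: R_Q = δ_0/δ_{QQ} = 22371/385.9 = 57.98 kN.
Moment equilibrium about P: M_P = Σ(load moments about P) − R_Q·L = 1069 − 57.98×10.5 = 460.2 kN·m.

M_P = 460.2 kN·m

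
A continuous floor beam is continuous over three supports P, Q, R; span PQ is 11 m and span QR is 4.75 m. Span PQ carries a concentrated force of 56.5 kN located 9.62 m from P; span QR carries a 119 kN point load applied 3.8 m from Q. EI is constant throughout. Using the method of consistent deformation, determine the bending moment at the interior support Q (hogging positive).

M_Q = 61 kN·m

Take M_Q as the redundant. Released structure: two simple spans PQ and QR with a hinge at Q.
Rotations at Q on the released spans (each span's end-slope, ×1/EI):
  span PQ: point load 56.5 at a = 9.62: Pab(L + a)/(6LEI) = 234.3/EI
  span QR: point load 119 at a = 3.8: Pab(L + b)/(6LEI) = 85.92/EI
  relative rotation θ_0 = (234.3 + 85.92)/EI = 320.3/EI
A unit hogging moment at Q produces rotation L₁/(3EI) + L₂/(3EI) = 5.25/EI.
Slope continuity at Q: θ_0 = M_Q·5.25/EI, so M_Q = 320.3/5.25 = 61 kN·m (hogging).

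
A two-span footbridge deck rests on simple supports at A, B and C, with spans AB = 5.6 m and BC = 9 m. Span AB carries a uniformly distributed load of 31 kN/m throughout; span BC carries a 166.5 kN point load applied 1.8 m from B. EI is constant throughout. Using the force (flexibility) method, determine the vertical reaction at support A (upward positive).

R_A = 54.72 kN

Take M_B as the redundant. Released structure: two simple spans AB and BC with a hinge at B.
End slopes at the hinge B, treating each span as simply supported:
  span AB: UDL 31: wL³/(24EI) = 226.8/EI
  span BC: point load 166.5 at a = 1.8: Pab(L + b)/(6LEI) = 647.4/EI
  relative rotation θ_0 = (226.8 + 647.4)/EI = 874.2/EI
A unit hogging moment at B produces rotation L₁/(3EI) + L₂/(3EI) = 4.867/EI.
Slope continuity at B: θ_0 = M_B·4.867/EI, so M_B = 874.2/4.867 = 179.6 kN·m (hogging).
Span AB, ΣM about A with M_B applied at B: R_B^{AB}·5.6 = 486.1 + 179.6, so R_B^{AB} = 118.9 kN and R_A = 173.6 − 118.9 = 54.72 kN.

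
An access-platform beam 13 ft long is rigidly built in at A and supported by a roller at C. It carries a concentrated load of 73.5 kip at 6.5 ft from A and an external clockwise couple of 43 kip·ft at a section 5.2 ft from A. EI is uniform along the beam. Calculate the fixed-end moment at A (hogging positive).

Remove the prop at C; the released (primary) structure is a cantilever built in at A.
Deflection at C on the released cantilever, summing each load's contribution:
  point load 73.5 at a = 6.5: Pa²(3L − a)/(6EI) = 16821/EI
  clockwise couple 43 at a = 5.2: M₀a(2L − a)/(2EI) = 2325/EI
  δ_0 = 19146/EI
Tip deflection under a unit load at C: L³/(3EI) = 732.3/EI.
The prop prevents deflection at C: R_C = δ_0/δ_{CC} = 19146/732.3 = 26.14 kip.
Moment equilibrium about A: M_A = Σ(load moments about A) − R_C·L = 520.8 − 26.14×13 = 180.9 kip·ft.

M_A = 180.9 kip·ft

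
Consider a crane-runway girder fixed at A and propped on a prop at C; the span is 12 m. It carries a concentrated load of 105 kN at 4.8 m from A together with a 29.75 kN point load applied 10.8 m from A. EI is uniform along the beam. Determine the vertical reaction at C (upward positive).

R_C = 47.14 kN

Remove the prop at C; the released (primary) structure is a cantilever built in at A.
Primary-structure tip deflection at C by superposition:
  point load 105 at a = 4.8: Pa²(3L − a)/(6EI) = 12580/EI
  point load 29.75 at a = 10.8: Pa²(3L − a)/(6EI) = 14574/EI
  δ_0 = 27154/EI
Tip deflection under a unit load at C: L³/(3EI) = 576/EI.
Compatibility at C: δ_0 − R_C·δ_{CC} = 0, so R_C = 27154/576 = 47.14 kN.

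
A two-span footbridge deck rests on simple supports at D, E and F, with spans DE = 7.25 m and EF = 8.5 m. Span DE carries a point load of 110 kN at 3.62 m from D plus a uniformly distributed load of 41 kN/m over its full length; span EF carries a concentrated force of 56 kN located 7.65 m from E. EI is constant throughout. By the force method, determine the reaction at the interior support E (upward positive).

R_E = 261.7 kN

Insert a hinge at E; M_E is the redundant, and each span becomes simply supported.
Rotations at E on the released spans (each span's end-slope, ×1/EI):
  span DE: point load 110 at a = 3.62: Pab(L + a)/(6LEI) = 361.2/EI
  span DE: UDL 41: wL³/(24EI) = 651/EI
  span EF: point load 56 at a = 7.65: Pab(L + b)/(6LEI) = 66.76/EI
  relative rotation θ_0 = (1012 + 66.76)/EI = 1079/EI
A unit hogging moment at E produces rotation L₁/(3EI) + L₂/(3EI) = 5.25/EI.
Slope continuity at E: θ_0 = M_E·5.25/EI, so M_E = 1079/5.25 = 205.5 kN·m (hogging).
Span DE, ΣM about D with M_E applied at E: R_E^{DE}·7.25 = 1476 + 205.5, so R_E^{DE} = 231.9 kN and R_D = 407.2 − 231.9 = 175.4 kN.
Span EF, ΣM about F: R_E^{EF}·8.5 = 47.6 + 205.5, so R_E^{EF} = 29.78 kN and R_F = 56 − 29.78 = 26.22 kN.
R_E = 231.9 + 29.78 = 261.7 kN.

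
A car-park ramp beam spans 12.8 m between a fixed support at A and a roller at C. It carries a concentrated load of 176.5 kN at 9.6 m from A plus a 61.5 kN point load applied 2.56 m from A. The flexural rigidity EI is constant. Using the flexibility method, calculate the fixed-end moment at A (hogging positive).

M_A = 378.1 kN·m

Release the roller at C. Primary structure: cantilever fixed at A.
Free-end deflection of the primary structure under the applied loading (downward +):
  point load 176.5 at a = 9.6: Pa²(3L − a)/(6EI) = 78078/EI
  point load 61.5 at a = 2.56: Pa²(3L − a)/(6EI) = 2408/EI
  δ_0 = 80485/EI
Flexibility coefficient — unit upward force at C: δ_{CC} = L³/(3EI) = 699.1/EI.
The prop prevents deflection at C: R_C = δ_0/δ_{CC} = 80485/699.1 = 115.1 kN.
Moment equilibrium about A: M_A = Σ(load moments about A) − R_C·L = 1852 − 115.1×12.8 = 378.1 kN·m.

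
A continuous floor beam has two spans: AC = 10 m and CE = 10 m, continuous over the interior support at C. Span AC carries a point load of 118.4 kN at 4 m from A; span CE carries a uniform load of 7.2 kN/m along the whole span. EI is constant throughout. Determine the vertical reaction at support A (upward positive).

R_A = 56.59 kN

Insert a hinge at C; M_C is the redundant, and each span becomes simply supported.
Rotations at C on the released spans (each span's end-slope, ×1/EI):
  span AC: point load 118.4 at a = 4: Pab(L + a)/(6LEI) = 663/EI
  span CE: UDL 7.2: wL³/(24EI) = 300/EI
  relative rotation θ_0 = (663 + 300)/EI = 963/EI
A unit hogging moment at C produces rotation L₁/(3EI) + L₂/(3EI) = 6.667/EI.
Slope continuity at C: θ_0 = M_C·6.667/EI, so M_C = 963/6.667 = 144.5 kN·m (hogging).
Span AC, ΣM about A with M_C applied at C: R_C^{AC}·10 = 473.6 + 144.5, so R_C^{AC} = 61.81 kN and R_A = 118.4 − 61.81 = 56.59 kN.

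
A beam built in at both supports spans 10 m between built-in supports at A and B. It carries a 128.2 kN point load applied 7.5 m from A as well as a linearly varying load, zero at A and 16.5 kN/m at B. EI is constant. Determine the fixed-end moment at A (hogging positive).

Release both end moments; the primary structure is a simply-supported span AB with redundants M_A and M_B.
On the primary (simply-supported) span, the end slopes from the loading are:
  at A: point load 128.2 at a = 7.5: Pab(L + b)/(6LEI) = 500.8/EI
  at B: point load 128.2 at a = 7.5: Pab(L + a)/(6LEI) = 701.1/EI
  at A: triangular load, peak 16.5: 7w₀L³/(360EI) = 320.8/EI
  at B: triangular load, peak 16.5: w₀L³/(45EI) = 366.7/EI
  θ_A0 = 821.6/EI,  θ_B0 = 1068/EI
Flexibility coefficients: a unit moment at one end gives L/(3EI) there and L/(6EI) at the far end, so f₁₁ = f₂₂ = 3.333/EI and f₁₂ = f₂₁ = 1.667/EI.
Compatibility — zero rotation at each built-in end:
  3.333 M_A + 1.667 M_B = 821.6
  1.667 M_A + 3.333 M_B = 1068
Solving the pair gives M_A = 115.1 kN·m and M_B = 262.8 kN·m (hogging).

M_A = 115.1 kN·m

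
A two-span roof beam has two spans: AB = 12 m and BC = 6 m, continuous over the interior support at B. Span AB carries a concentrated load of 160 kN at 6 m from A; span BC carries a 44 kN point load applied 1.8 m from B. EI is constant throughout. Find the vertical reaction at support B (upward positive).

R_B = 174.7 kN

Take M_B as the redundant. Released structure: two simple spans AB and BC with a hinge at B.
Rotations at B on the released spans (each span's end-slope, ×1/EI):
  span AB: point load 160 at a = 6: Pab(L + a)/(6LEI) = 1440/EI
  span BC: point load 44 at a = 1.8: Pab(L + b)/(6LEI) = 94.25/EI
  relative rotation θ_0 = (1440 + 94.25)/EI = 1534/EI
A unit hogging moment at B produces rotation L₁/(3EI) + L₂/(3EI) = 6/EI.
Slope continuity at B: θ_0 = M_B·6/EI, so M_B = 1534/6 = 255.7 kN·m (hogging).
Span AB, ΣM about A with M_B applied at B: R_B^{AB}·12 = 960 + 255.7, so R_B^{AB} = 101.3 kN and R_A = 160 − 101.3 = 58.69 kN.
Span BC, ΣM about C: R_B^{BC}·6 = 184.8 + 255.7, so R_B^{BC} = 73.42 kN and R_C = 44 − 73.42 = -29.42 kN.
R_B = 101.3 + 73.42 = 174.7 kN.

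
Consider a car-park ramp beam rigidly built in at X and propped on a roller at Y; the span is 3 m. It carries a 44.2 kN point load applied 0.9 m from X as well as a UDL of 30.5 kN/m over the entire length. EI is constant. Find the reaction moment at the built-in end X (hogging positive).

M_X = 57.98 kN·m

Remove the prop at Y; the released (primary) structure is a cantilever built in at X.
Downward deflection at the released point Y due to the loads:
  point load 44.2 at a = 0.9: Pa²(3L − a)/(6EI) = 48.33/EI
  UDL 30.5: wL⁴/(8EI) = 308.8/EI
  δ_0 = 357.1/EI
Tip deflection under a unit load at Y: L³/(3EI) = 9/EI.
Compatibility at Y: δ_0 − R_Y·δ_{YY} = 0, so R_Y = 357.1/9 = 39.68 kN.
Moment equilibrium about X: M_X = Σ(load moments about X) − R_Y·L = 177 − 39.68×3 = 57.98 kN·m.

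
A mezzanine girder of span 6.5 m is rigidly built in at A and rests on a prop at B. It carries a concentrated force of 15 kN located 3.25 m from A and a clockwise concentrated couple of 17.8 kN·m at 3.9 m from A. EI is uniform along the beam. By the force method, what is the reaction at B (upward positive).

Take the reaction at B as the redundant and release it; the primary structure is a cantilever fixed at A.
Free-end deflection of the primary structure under the applied loading (downward +):
  point load 15 at a = 3.25: Pa²(3L − a)/(6EI) = 429.1/EI
  clockwise couple 17.8 at a = 3.9: M₀a(2L − a)/(2EI) = 315.9/EI
  δ_0 = 745/EI
Flexibility coefficient — unit upward force at B: δ_{BB} = L³/(3EI) = 91.54/EI.
The prop prevents deflection at B: R_B = δ_0/δ_{BB} = 745/91.54 = 8.138 kN.

R_B = 8.138 kN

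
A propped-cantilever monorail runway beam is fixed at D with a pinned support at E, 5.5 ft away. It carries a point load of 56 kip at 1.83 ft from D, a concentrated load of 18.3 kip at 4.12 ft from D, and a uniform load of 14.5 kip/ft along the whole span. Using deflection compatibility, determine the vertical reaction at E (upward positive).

R_E = 49.73 kip

Remove the prop at E; the released (primary) structure is a cantilever built in at D.
Downward deflection at the released point E due to the loads:
  point load 56 at a = 1.83: Pa²(3L − a)/(6EI) = 458.5/EI
  point load 18.3 at a = 4.12: Pa²(3L − a)/(6EI) = 640.9/EI
  UDL 14.5: wL⁴/(8EI) = 1659/EI
  δ_0 = 2758/EI
Tip deflection under a unit load at E: L³/(3EI) = 55.46/EI.
The prop prevents deflection at E: R_E = δ_0/δ_{EE} = 2758/55.46 = 49.73 kip.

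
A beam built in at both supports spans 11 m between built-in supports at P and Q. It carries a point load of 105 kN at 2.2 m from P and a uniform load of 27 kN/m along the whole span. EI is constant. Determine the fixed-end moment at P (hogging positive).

M_P = 420.1 kN·m

Take the two fixed-end moments M_P, M_Q as redundants; the released structure is the simple span PQ.
Simple-span end rotations at P and Q under the given loads:
  at P: point load 105 at a = 2.2: Pab(L + b)/(6LEI) = 609.8/EI
  at Q: point load 105 at a = 2.2: Pab(L + a)/(6LEI) = 406.6/EI
  at P: UDL 27: wL³/(24EI) = 1497/EI
  at Q: UDL 27: wL³/(24EI) = 1497/EI
  θ_P0 = 2107/EI,  θ_Q0 = 1904/EI
Flexibility coefficients: a unit moment at one end gives L/(3EI) there and L/(6EI) at the far end, so f₁₁ = f₂₂ = 3.667/EI and f₁₂ = f₂₁ = 1.833/EI.
Compatibility — zero rotation at each built-in end:
  3.667 M_P + 1.833 M_Q = 2107
  1.833 M_P + 3.667 M_Q = 1904
Solving the pair gives M_P = 420.1 kN·m and M_Q = 309.2 kN·m (hogging).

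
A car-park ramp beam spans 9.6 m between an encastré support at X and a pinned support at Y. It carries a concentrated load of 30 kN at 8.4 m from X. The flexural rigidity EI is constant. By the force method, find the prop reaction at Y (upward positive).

R_Y = 24.4 kN

Take the reaction at Y as the redundant and release it; the primary structure is a cantilever fixed at X.
Downward deflection at the released point Y due to the loads:
  point load 30 at a = 8.4: Pa²(3L − a)/(6EI) = 7197/EI
Flexibility coefficient — unit upward force at Y: δ_{YY} = L³/(3EI) = 294.9/EI.
The prop prevents deflection at Y: R_Y = δ_0/δ_{YY} = 7197/294.9 = 24.4 kN.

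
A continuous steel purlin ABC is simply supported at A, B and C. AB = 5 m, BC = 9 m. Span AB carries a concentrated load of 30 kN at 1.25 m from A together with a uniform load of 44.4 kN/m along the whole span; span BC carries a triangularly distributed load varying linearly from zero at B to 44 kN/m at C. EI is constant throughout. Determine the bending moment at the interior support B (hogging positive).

Release continuity at B by inserting a hinge; the redundant is the internal moment M_B. The primary structure is two simply-supported spans AB and BC.
Discontinuity in slope at B on the released structure — sum the simple-span end rotations:
  span AB: point load 30 at a = 1.25: Pab(L + a)/(6LEI) = 29.3/EI
  span AB: UDL 44.4: wL³/(24EI) = 231.2/EI
  span BC: triangular load, peak 44: 7w₀L³/(360EI) = 623.7/EI
  relative rotation θ_0 = (260.5 + 623.7)/EI = 884.2/EI
A unit hogging moment at B produces rotation L₁/(3EI) + L₂/(3EI) = 4.667/EI.
Slope continuity at B: θ_0 = M_B·4.667/EI, so M_B = 884.2/4.667 = 189.5 kN·m (hogging).

M_B = 189.5 kN·m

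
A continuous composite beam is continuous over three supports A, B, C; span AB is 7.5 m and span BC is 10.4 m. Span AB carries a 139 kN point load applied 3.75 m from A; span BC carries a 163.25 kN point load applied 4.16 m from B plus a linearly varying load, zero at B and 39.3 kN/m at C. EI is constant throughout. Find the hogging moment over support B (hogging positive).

Take M_B as the redundant. Released structure: two simple spans AB and BC with a hinge at B.
End slopes at the hinge B, treating each span as simply supported:
  span AB: point load 139 at a = 3.75: Pab(L + a)/(6LEI) = 488.7/EI
  span BC: point load 163.25 at a = 4.16: Pab(L + b)/(6LEI) = 1130/EI
  span BC: triangular load, peak 39.3: 7w₀L³/(360EI) = 859.6/EI
  relative rotation θ_0 = (488.7 + 1990)/EI = 2478/EI
A unit hogging moment at B produces rotation L₁/(3EI) + L₂/(3EI) = 5.967/EI.
Compatibility: M_B·(L₁+L₂)/(3EI) = θ_0, giving M_B = 415.4 kN·m (hogging).

M_B = 415.4 kN·m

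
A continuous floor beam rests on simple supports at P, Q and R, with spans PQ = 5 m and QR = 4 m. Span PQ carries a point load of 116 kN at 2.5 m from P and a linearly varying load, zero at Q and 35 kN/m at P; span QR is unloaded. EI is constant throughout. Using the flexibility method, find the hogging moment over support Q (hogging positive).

Take M_Q as the redundant. Released structure: two simple spans PQ and QR with a hinge at Q.
Discontinuity in slope at Q on the released structure — sum the simple-span end rotations:
  span PQ: point load 116 at a = 2.5: Pab(L + a)/(6LEI) = 181.2/EI
  span PQ: triangular load, peak 35: 7w₀L³/(360EI) = 85.07/EI
  relative rotation θ_0 = (266.3 + 0)/EI = 266.3/EI
A unit hogging moment at Q produces rotation L₁/(3EI) + L₂/(3EI) = 3/EI.
Compatibility: M_Q·(L₁+L₂)/(3EI) = θ_0, giving M_Q = 88.77 kN·m (hogging).

M_Q = 88.77 kN·m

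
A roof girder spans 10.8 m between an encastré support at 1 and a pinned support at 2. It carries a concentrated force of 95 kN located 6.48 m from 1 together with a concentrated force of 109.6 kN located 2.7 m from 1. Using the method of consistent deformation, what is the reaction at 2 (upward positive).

R_2 = 50.46 kN

Remove the prop at 2; the released (primary) structure is a cantilever built in at 1.
Free-end deflection of the primary structure under the applied loading (downward +):
  point load 95 at a = 6.48: Pa²(3L − a)/(6EI) = 17233/EI
  point load 109.6 at a = 2.7: Pa²(3L − a)/(6EI) = 3955/EI
  δ_0 = 21188/EI
Flexibility coefficient — unit upward force at 2: δ_{22} = L³/(3EI) = 419.9/EI.
The prop prevents deflection at 2: R_2 = δ_0/δ_{22} = 21188/419.9 = 50.46 kN.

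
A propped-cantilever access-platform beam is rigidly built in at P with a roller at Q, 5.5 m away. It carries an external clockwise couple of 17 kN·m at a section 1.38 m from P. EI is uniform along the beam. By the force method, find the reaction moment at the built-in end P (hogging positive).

M_P = 5.809 kN·m

Take the reaction at Q as the redundant and release it; the primary structure is a cantilever fixed at P.
Downward deflection at the released point Q due to the loads:
  clockwise couple 17 at a = 1.38: M₀a(2L − a)/(2EI) = 112.8/EI
Tip deflection under a unit load at Q: L³/(3EI) = 55.46/EI.
Compatibility at Q: δ_0 − R_Q·δ_{QQ} = 0, so R_Q = 112.8/55.46 = 2.035 kN.
Moment equilibrium about P: M_P = Σ(load moments about P) − R_Q·L = 17 − 2.035×5.5 = 5.809 kN·m.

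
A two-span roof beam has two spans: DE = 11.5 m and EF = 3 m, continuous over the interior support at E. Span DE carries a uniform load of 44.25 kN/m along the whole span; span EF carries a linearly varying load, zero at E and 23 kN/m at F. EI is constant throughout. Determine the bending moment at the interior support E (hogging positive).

Release continuity at E by inserting a hinge; the redundant is the internal moment M_E. The primary structure is two simply-supported spans DE and EF.
Discontinuity in slope at E on the released structure — sum the simple-span end rotations:
  span DE: UDL 44.25: wL³/(24EI) = 2804/EI
  span EF: triangular load, peak 23: 7w₀L³/(360EI) = 12.07/EI
  relative rotation θ_0 = (2804 + 12.07)/EI = 2816/EI
A unit hogging moment at E produces rotation L₁/(3EI) + L₂/(3EI) = 4.833/EI.
Slope continuity at E: θ_0 = M_E·4.833/EI, so M_E = 2816/4.833 = 582.7 kN·m (hogging).

M_E = 582.7 kN·m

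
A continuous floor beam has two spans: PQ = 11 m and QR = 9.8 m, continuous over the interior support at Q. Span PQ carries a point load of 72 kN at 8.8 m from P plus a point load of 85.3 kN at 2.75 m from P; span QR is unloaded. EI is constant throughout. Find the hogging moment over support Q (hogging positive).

Take M_Q as the redundant. Released structure: two simple spans PQ and QR with a hinge at Q.
Discontinuity in slope at Q on the released structure — sum the simple-span end rotations:
  span PQ: point load 72 at a = 8.8: Pab(L + a)/(6LEI) = 418.2/EI
  span PQ: point load 85.3 at a = 2.75: Pab(L + a)/(6LEI) = 403.2/EI
  relative rotation θ_0 = (821.4 + 0)/EI = 821.4/EI
A unit hogging moment at Q produces rotation L₁/(3EI) + L₂/(3EI) = 6.933/EI.
Slope continuity at Q: θ_0 = M_Q·6.933/EI, so M_Q = 821.4/6.933 = 118.5 kN·m (hogging).

M_Q = 118.5 kN·m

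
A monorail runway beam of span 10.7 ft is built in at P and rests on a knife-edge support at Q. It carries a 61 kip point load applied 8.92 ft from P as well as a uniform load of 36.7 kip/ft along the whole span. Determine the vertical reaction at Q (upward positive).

Remove the prop at Q; the released (primary) structure is a cantilever built in at P.
Primary-structure tip deflection at Q by superposition:
  point load 61 at a = 8.92: Pa²(3L − a)/(6EI) = 18751/EI
  UDL 36.7: wL⁴/(8EI) = 60133/EI
  δ_0 = 78884/EI
Tip deflection under a unit load at Q: L³/(3EI) = 408.3/EI.
The prop prevents deflection at Q: R_Q = δ_0/δ_{QQ} = 78884/408.3 = 193.2 kip.

R_Q = 193.2 kip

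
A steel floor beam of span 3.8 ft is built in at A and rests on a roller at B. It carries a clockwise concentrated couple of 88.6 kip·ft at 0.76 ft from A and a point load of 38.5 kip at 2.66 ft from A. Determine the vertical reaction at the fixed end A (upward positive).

Choose R_B as the redundant. The primary structure is the cantilever fixed at A.
Free-end deflection of the primary structure under the applied loading (downward +):
  clockwise couple 88.6 at a = 0.76: M₀a(2L − a)/(2EI) = 230.3/EI
  point load 38.5 at a = 2.66: Pa²(3L − a)/(6EI) = 396.8/EI
  δ_0 = 627.1/EI
Tip deflection under a unit load at B: L³/(3EI) = 18.29/EI.
The prop prevents deflection at B: R_B = δ_0/δ_{BB} = 627.1/18.29 = 34.29 kip.
Vertical equilibrium: R_A = ΣP − R_B = 38.5 − 34.29 = 4.215 kip.

R_A = 4.215 kip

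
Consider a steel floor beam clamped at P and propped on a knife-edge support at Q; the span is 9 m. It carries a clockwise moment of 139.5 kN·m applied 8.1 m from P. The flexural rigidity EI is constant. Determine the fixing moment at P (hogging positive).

M_P = -67.66 kN·m

Release the roller at Q. Primary structure: cantilever fixed at P.
Downward deflection at the released point Q due to the loads:
  clockwise couple 139.5 at a = 8.1: M₀a(2L − a)/(2EI) = 5593/EI
Tip deflection under a unit load at Q: L³/(3EI) = 243/EI.
The prop prevents deflection at Q: R_Q = δ_0/δ_{QQ} = 5593/243 = 23.02 kN.
Moment equilibrium about P: M_P = Σ(load moments about P) − R_Q·L = 139.5 − 23.02×9 = -67.66 kN·m.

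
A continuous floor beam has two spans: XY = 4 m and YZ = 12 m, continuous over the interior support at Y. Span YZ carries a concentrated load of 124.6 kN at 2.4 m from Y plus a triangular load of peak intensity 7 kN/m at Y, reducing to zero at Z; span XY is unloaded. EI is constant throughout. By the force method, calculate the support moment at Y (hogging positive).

M_Y = 211.9 kN·m

Release continuity at Y by inserting a hinge; the redundant is the internal moment M_Y. The primary structure is two simply-supported spans XY and YZ.
Discontinuity in slope at Y on the released structure — sum the simple-span end rotations:
  span YZ: point load 124.6 at a = 2.4: Pab(L + b)/(6LEI) = 861.2/EI
  span YZ: triangular load, peak 7: w₀L³/(45EI) = 268.8/EI
  relative rotation θ_0 = (0 + 1130)/EI = 1130/EI
A unit hogging moment at Y produces rotation L₁/(3EI) + L₂/(3EI) = 5.333/EI.
Slope continuity at Y: θ_0 = M_Y·5.333/EI, so M_Y = 1130/5.333 = 211.9 kN·m (hogging).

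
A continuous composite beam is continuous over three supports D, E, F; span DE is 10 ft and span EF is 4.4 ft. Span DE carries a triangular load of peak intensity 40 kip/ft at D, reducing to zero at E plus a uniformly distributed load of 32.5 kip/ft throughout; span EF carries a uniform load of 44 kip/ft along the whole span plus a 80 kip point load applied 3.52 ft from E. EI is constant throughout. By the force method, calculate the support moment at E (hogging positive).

M_E = 487 kip·ft

Release continuity at E by inserting a hinge; the redundant is the internal moment M_E. The primary structure is two simply-supported spans DE and EF.
Discontinuity in slope at E on the released structure — sum the simple-span end rotations:
  span DE: triangular load, peak 40: 7w₀L³/(360EI) = 777.8/EI
  span DE: UDL 32.5: wL³/(24EI) = 1354/EI
  span EF: UDL 44: wL³/(24EI) = 156.2/EI
  span EF: point load 80 at a = 3.52: Pab(L + b)/(6LEI) = 49.56/EI
  relative rotation θ_0 = (2132 + 205.7)/EI = 2338/EI
A unit hogging moment at E produces rotation L₁/(3EI) + L₂/(3EI) = 4.8/EI.
Compatibility: M_E·(L₁+L₂)/(3EI) = θ_0, giving M_E = 487 kip·ft (hogging).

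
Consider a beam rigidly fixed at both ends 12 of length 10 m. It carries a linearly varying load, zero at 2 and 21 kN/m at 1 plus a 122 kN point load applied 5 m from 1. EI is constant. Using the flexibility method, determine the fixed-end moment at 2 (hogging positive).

Take the two fixed-end moments M_1, M_2 as redundants; the released structure is the simple span 12.
Simple-span end rotations at 1 and 2 under the given loads:
  at 1: triangular load, peak 21: w₀L³/(45EI) = 466.7/EI
  at 2: triangular load, peak 21: 7w₀L³/(360EI) = 408.3/EI
  at 1: point load 122 at a = 5: Pab(L + b)/(6LEI) = 762.5/EI
  at 2: point load 122 at a = 5: Pab(L + a)/(6LEI) = 762.5/EI
  θ_10 = 1229/EI,  θ_20 = 1171/EI
Flexibility coefficients: a unit moment at one end gives L/(3EI) there and L/(6EI) at the far end, so f₁₁ = f₂₂ = 3.333/EI and f₁₂ = f₂₁ = 1.667/EI.
Compatibility — zero rotation at each built-in end:
  3.333 M_1 + 1.667 M_2 = 1229
  1.667 M_1 + 3.333 M_2 = 1171
Solving the pair gives M_1 = 257.5 kN·m and M_2 = 222.5 kN·m (hogging).

M_2 = 222.5 kN·m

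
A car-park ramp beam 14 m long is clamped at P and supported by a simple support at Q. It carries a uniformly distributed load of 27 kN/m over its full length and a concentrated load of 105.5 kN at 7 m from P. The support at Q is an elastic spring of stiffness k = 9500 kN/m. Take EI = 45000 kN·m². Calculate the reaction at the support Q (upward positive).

Take the reaction at Q as the redundant and release it; the primary structure is a cantilever fixed at P.
Deflection at Q on the released cantilever, summing each load's contribution:
  UDL 27: wL⁴/(8EI) = 129654/EI
  point load 105.5 at a = 7: Pa²(3L − a)/(6EI) = 30155/EI
  δ_0 = 159809/EI
Tip deflection under a unit load at Q: L³/(3EI) = 914.7/EI.
With EI = 45000 kN·m²: δ_0 = 3.5513 m and δ_{QQ} = 0.020326 m/kN.
Compatibility — the spring shortens by R_Q/k under the reaction it provides: δ_0 − R_Q·δ_{QQ} = R_Q/k. With 1/k = 0.000105 m/kN, R_Q = δ_0 / (δ_{QQ} + 1/k) = 3.5513 / (0.020326 + 0.000105) = 173.8 kN.

R_Q = 173.8 kN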